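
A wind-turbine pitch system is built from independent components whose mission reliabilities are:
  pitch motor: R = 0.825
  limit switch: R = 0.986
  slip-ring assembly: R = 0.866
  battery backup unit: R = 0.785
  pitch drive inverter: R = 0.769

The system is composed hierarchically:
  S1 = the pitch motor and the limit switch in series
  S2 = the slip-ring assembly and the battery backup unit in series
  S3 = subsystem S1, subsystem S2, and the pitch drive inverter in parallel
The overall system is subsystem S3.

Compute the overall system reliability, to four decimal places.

0.9862

Series (pitch motor and limit switch): 0.825000 × 0.986000 = 0.813450
Series (slip-ring assembly and battery backup unit): 0.866000 × 0.785000 = 0.679810
Parallel ([0.813450], [0.679810], and pitch drive inverter): 1 − (1 − 0.813450)(1 − 0.679810)(1 − 0.769000) = 0.9862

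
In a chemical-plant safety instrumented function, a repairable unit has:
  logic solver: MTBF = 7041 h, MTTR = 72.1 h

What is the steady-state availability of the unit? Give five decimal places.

A(logic solver) = MTBF/(MTBF+MTTR) = 7041/(7041+72.1) = 0.98986

0.98986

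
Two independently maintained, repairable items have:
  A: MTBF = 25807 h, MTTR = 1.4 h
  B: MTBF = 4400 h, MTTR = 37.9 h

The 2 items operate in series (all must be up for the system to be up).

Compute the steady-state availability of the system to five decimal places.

0.99141

A(A) = MTBF/(MTBF+MTTR) = 25807/(25807+1.4) = 0.999946
A(B) = MTBF/(MTBF+MTTR) = 4400/(4400+37.9) = 0.991460
Series availability: 0.999946 × 0.991460 = 0.99141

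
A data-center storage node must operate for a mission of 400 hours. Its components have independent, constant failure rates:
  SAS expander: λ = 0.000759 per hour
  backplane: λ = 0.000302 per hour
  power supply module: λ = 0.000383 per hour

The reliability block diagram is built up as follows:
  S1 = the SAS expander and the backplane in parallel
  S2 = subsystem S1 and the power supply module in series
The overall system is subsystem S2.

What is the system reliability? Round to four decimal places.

R(SAS expander) = exp(−0.000759 × 400) = 0.738156
R(backplane) = exp(−0.000302 × 400) = 0.886211
R(power supply module) = exp(−0.000383 × 400) = 0.857958
Parallel (SAS expander and backplane): 1 − (1 − 0.738156)(1 − 0.886211) = 0.970205
Series ([0.970205] and power supply module): 0.970205 × 0.857958 = 0.8324

0.8324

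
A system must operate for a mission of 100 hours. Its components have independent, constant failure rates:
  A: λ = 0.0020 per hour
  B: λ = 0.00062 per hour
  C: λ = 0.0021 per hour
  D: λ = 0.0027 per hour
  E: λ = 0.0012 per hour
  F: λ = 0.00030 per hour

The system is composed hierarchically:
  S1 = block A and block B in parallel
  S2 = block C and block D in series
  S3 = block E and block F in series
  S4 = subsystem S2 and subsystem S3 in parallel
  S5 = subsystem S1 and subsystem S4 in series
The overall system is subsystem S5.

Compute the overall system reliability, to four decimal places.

R(A) = exp(−0.0020 × 100) = 0.818731
R(B) = exp(−0.00062 × 100) = 0.939883
R(C) = exp(−0.0021 × 100) = 0.810584
R(D) = exp(−0.0027 × 100) = 0.763379
R(E) = exp(−0.0012 × 100) = 0.886920
R(F) = exp(−0.00030 × 100) = 0.970446
Parallel (A and B): 1 − (1 − 0.818731)(1 − 0.939883) = 0.989103
Series (C and D): 0.810584 × 0.763379 = 0.618783
Series (E and F): 0.886920 × 0.970446 = 0.860708
Parallel ([0.618783] and [0.860708]): 1 − (1 − 0.618783)(1 − 0.860708) = 0.946900
Series ([0.989103] and [0.946900]): 0.989103 × 0.946900 = 0.9366

0.9366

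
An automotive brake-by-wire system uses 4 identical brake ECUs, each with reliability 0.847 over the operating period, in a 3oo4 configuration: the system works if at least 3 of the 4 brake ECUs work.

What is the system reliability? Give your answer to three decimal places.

R = Σ_{i=3}^{4} C(4,i) p^i (1−p)^{4−i} with p = 0.847
C(4,3)·0.847^3·0.153^1 = 0.37188
C(4,4)·0.847^4·0.153^0 = 0.51468
Sum = 0.887

0.887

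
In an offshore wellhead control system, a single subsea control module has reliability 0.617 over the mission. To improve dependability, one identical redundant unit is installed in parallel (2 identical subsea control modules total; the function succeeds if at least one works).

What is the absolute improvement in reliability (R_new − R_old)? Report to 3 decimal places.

0.236

R_before = 0.617
R_after = 1 − (1 − 0.617)^2 = 0.853
ΔR = 0.853 − 0.617 = 0.236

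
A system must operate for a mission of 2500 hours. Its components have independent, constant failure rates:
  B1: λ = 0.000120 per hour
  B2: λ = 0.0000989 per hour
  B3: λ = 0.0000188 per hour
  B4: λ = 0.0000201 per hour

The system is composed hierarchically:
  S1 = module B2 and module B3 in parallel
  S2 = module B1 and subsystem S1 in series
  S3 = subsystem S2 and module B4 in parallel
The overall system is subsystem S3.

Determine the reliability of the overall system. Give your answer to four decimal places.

R(B1) = exp(−0.000120 × 2500) = 0.740818
R(B2) = exp(−0.0000989 × 2500) = 0.780945
R(B3) = exp(−0.0000188 × 2500) = 0.954087
R(B4) = exp(−0.0000201 × 2500) = 0.950992
Parallel (B2 and B3): 1 − (1 − 0.780945)(1 − 0.954087) = 0.989943
Series (B1 and [0.989943]): 0.740818 × 0.989943 = 0.733368
Parallel ([0.733368] and B4): 1 − (1 − 0.733368)(1 − 0.950992) = 0.9869

0.9869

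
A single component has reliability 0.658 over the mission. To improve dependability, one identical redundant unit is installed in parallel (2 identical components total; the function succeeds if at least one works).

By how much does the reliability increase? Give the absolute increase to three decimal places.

R_before = 0.658
R_after = 1 − (1 − 0.658)^2 = 0.883
ΔR = 0.883 − 0.658 = 0.225

0.225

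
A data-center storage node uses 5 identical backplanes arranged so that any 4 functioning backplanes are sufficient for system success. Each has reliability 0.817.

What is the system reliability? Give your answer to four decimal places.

R = Σ_{i=4}^{5} C(5,i) p^i (1−p)^{5−i} with p = 0.817
C(5,4)·0.817^4·0.183^1 = 0.407671
C(5,5)·0.817^5·0.183^0 = 0.364007
Sum = 0.7717

0.7717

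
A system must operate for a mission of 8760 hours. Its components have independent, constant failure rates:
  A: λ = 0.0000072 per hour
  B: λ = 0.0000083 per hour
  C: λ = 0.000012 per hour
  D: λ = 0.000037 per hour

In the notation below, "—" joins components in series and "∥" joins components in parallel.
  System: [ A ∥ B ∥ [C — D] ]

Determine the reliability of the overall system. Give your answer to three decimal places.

R(A) = exp(−0.0000072 × 8760) = 0.93888
R(B) = exp(−0.0000083 × 8760) = 0.92987
R(C) = exp(−0.000012 × 8760) = 0.90022
R(D) = exp(−0.000037 × 8760) = 0.72316
Series (C and D): 0.90022 × 0.72316 = 0.65100
Parallel (A, B, and [0.65100]): 1 − (1 − 0.93888)(1 − 0.92987)(1 − 0.65100) = 0.999

0.999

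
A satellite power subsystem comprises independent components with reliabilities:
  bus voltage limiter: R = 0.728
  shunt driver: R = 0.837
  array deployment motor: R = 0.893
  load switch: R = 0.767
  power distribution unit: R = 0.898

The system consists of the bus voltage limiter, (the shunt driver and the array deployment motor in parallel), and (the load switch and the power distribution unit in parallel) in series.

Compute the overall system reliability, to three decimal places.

0.698

Parallel (shunt driver and array deployment motor): 1 − (1 − 0.83700)(1 − 0.89300) = 0.98256
Parallel (load switch and power distribution unit): 1 − (1 − 0.76700)(1 − 0.89800) = 0.97623
Series (bus voltage limiter, [0.98256], and [0.97623]): 0.72800 × 0.98256 × 0.97623 = 0.698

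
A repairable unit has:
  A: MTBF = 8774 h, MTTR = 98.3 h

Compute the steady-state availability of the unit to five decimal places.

0.98892

A(A) = MTBF/(MTBF+MTTR) = 8774/(8774+98.3) = 0.98892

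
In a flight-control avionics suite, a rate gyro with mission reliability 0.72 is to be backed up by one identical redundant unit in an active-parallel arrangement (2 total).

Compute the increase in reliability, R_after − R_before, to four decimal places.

0.2016

R_before = 0.72
R_after = 1 − (1 − 0.72)^2 = 0.9216
ΔR = 0.9216 − 0.72 = 0.2016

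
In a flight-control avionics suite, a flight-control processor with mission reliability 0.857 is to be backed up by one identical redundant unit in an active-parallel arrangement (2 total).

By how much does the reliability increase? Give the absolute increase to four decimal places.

0.1226

R_before = 0.857
R_after = 1 − (1 − 0.857)^2 = 0.9796
ΔR = 0.9796 − 0.857 = 0.1226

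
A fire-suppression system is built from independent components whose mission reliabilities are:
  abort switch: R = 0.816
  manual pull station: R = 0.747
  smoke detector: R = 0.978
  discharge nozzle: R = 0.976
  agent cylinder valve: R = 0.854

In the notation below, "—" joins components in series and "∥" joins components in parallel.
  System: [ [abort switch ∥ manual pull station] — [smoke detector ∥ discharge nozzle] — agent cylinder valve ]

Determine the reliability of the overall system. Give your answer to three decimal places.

Parallel (abort switch and manual pull station): 1 − (1 − 0.81600)(1 − 0.74700) = 0.95345
Parallel (smoke detector and discharge nozzle): 1 − (1 − 0.97800)(1 − 0.97600) = 0.99947
Series ([0.95345], [0.99947], and agent cylinder valve): 0.95345 × 0.99947 × 0.85400 = 0.814

0.814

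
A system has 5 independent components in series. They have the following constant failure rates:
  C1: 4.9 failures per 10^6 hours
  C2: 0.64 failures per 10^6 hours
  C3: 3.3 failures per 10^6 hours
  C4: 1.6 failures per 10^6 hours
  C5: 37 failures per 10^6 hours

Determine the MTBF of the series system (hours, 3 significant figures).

21100

Series of exponential components: λ_sys = Σ λ_i
λ_sys = 0.0000049 + 0.00000064 + 0.0000033 + 0.0000016 + 0.000037 = 4.7440e-05 /h
MTBF = 1 / λ_sys = 21100 h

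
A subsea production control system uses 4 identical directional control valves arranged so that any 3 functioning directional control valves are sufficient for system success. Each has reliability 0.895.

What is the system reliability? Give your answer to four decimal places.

R = Σ_{i=3}^{4} C(4,i) p^i (1−p)^{4−i} with p = 0.895
C(4,3)·0.895^3·0.105^1 = 0.301105
C(4,4)·0.895^4·0.105^0 = 0.641641
Sum = 0.9427

0.9427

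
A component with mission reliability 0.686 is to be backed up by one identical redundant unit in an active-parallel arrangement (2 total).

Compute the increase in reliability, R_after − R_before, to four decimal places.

0.2154

R_before = 0.686
R_after = 1 − (1 − 0.686)^2 = 0.9014
ΔR = 0.9014 − 0.686 = 0.2154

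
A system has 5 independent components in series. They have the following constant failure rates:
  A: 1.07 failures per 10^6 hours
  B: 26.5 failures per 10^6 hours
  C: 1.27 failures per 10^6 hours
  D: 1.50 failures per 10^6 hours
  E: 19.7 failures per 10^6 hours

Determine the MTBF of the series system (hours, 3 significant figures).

20000

Series of exponential components: λ_sys = Σ λ_i
λ_sys = 0.00000107 + 0.0000265 + 0.00000127 + 0.00000150 + 0.0000197 = 5.0040e-05 /h
MTBF = 1 / λ_sys = 20000 h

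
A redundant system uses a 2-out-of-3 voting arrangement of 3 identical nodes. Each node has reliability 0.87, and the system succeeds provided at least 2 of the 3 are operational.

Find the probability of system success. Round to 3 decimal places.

0.954

R = Σ_{i=2}^{3} C(3,i) p^i (1−p)^{3−i} with p = 0.87
C(3,2)·0.87^2·0.13^1 = 0.29519
C(3,3)·0.87^3·0.13^0 = 0.65850
Sum = 0.954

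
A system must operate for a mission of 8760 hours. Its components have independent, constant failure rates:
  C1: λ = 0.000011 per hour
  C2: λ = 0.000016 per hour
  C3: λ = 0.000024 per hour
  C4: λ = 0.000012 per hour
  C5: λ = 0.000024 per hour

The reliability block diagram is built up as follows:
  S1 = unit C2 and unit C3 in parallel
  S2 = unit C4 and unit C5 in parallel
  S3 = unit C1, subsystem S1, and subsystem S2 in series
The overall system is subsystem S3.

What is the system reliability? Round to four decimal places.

0.8689

R(C1) = exp(−0.000011 × 8760) = 0.908137
R(C2) = exp(−0.000016 × 8760) = 0.869219
R(C3) = exp(−0.000024 × 8760) = 0.810390
R(C4) = exp(−0.000012 × 8760) = 0.900216
R(C5) = exp(−0.000024 × 8760) = 0.810390
Parallel (C2 and C3): 1 − (1 − 0.869219)(1 − 0.810390) = 0.975203
Parallel (C4 and C5): 1 − (1 − 0.900216)(1 − 0.810390) = 0.981080
Series (C1, [0.975203], and [0.981080]): 0.908137 × 0.975203 × 0.981080 = 0.8689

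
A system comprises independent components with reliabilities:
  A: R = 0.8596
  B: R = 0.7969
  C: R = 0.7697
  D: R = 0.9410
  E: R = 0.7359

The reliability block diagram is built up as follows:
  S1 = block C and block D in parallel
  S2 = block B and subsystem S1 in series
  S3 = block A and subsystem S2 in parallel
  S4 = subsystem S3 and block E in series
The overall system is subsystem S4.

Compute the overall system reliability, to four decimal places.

Parallel (C and D): 1 − (1 − 0.769700)(1 − 0.941000) = 0.986412
Series (B and [0.986412]): 0.796900 × 0.986412 = 0.786072
Parallel (A and [0.786072]): 1 − (1 − 0.859600)(1 − 0.786072) = 0.969965
Series ([0.969965] and E): 0.969965 × 0.735900 = 0.7138

0.7138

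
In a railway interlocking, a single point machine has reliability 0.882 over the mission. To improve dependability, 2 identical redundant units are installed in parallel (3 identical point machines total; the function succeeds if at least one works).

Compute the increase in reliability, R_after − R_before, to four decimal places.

R_before = 0.882
R_after = 1 − (1 − 0.882)^3 = 0.9984
ΔR = 0.9984 − 0.882 = 0.1164

0.1164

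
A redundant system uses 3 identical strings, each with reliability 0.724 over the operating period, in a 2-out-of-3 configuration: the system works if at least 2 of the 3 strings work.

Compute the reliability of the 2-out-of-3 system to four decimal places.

R = Σ_{i=2}^{3} C(3,i) p^i (1−p)^{3−i} with p = 0.724
C(3,2)·0.724^2·0.276^1 = 0.434018
C(3,3)·0.724^3·0.276^0 = 0.379503
Sum = 0.8135

0.8135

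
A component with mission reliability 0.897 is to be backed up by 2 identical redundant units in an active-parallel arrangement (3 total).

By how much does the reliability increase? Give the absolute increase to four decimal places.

R_before = 0.897
R_after = 1 − (1 − 0.897)^3 = 0.9989
ΔR = 0.9989 − 0.897 = 0.1019

0.1019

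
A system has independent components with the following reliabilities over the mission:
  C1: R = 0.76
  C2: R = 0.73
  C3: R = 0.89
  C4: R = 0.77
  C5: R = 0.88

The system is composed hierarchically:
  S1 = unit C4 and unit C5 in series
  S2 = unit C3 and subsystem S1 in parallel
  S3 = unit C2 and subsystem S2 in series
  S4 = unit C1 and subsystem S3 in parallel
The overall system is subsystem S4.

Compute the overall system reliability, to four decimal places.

Series (C4 and C5): 0.770000 × 0.880000 = 0.677600
Parallel (C3 and [0.677600]): 1 − (1 − 0.890000)(1 − 0.677600) = 0.964536
Series (C2 and [0.964536]): 0.730000 × 0.964536 = 0.704111
Parallel (C1 and [0.704111]): 1 − (1 − 0.760000)(1 − 0.704111) = 0.9290

0.9290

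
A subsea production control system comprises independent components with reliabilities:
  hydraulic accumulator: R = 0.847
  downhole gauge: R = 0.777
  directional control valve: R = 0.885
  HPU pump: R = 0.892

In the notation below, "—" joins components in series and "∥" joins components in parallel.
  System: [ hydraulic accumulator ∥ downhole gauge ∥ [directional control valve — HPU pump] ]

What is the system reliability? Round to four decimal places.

0.9928

Series (directional control valve and HPU pump): 0.885000 × 0.892000 = 0.789420
Parallel (hydraulic accumulator, downhole gauge, and [0.789420]): 1 − (1 − 0.847000)(1 − 0.777000)(1 − 0.789420) = 0.9928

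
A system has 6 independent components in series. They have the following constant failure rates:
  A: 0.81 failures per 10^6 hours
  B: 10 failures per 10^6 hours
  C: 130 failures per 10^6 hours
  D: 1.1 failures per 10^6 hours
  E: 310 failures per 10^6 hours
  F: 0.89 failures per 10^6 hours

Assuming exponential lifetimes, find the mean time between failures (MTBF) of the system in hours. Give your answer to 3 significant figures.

2210

Series of exponential components: λ_sys = Σ λ_i
λ_sys = 0.00000081 + 0.000010 + 0.00013 + 0.0000011 + 0.00031 + 0.00000089 = 4.5280e-04 /h
MTBF = 1 / λ_sys = 2210 h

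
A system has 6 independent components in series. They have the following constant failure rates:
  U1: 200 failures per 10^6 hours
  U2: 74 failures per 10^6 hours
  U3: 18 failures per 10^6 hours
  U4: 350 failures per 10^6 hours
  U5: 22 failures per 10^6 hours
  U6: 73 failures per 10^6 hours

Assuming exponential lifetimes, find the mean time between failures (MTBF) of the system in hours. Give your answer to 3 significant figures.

Series of exponential components: λ_sys = Σ λ_i
λ_sys = 0.00020 + 0.000074 + 0.000018 + 0.00035 + 0.000022 + 0.000073 = 7.3700e-04 /h
MTBF = 1 / λ_sys = 1360 h

1360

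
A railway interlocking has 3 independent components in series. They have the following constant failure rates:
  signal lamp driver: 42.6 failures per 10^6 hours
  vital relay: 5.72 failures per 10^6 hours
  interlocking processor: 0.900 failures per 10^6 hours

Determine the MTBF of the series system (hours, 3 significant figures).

Series of exponential components: λ_sys = Σ λ_i
λ_sys = 0.0000426 + 0.00000572 + 0.000000900 = 4.9220e-05 /h
MTBF = 1 / λ_sys = 20300 h

20300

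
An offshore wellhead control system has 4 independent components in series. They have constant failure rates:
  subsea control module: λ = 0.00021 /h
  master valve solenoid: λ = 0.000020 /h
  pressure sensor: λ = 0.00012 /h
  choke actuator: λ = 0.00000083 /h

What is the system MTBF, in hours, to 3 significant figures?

2850

Series of exponential components: λ_sys = Σ λ_i
λ_sys = 0.00021 + 0.000020 + 0.00012 + 0.00000083 = 3.5083e-04 /h
MTBF = 1 / λ_sys = 2850 h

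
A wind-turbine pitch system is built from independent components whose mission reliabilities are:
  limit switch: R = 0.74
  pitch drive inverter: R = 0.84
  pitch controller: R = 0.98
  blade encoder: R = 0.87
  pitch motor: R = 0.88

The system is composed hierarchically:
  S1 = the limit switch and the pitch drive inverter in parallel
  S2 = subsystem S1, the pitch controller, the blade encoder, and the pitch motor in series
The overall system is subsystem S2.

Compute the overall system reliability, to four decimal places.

Parallel (limit switch and pitch drive inverter): 1 − (1 − 0.740000)(1 − 0.840000) = 0.958400
Series ([0.958400], pitch controller, blade encoder, and pitch motor): 0.958400 × 0.980000 × 0.870000 × 0.880000 = 0.7191

0.7191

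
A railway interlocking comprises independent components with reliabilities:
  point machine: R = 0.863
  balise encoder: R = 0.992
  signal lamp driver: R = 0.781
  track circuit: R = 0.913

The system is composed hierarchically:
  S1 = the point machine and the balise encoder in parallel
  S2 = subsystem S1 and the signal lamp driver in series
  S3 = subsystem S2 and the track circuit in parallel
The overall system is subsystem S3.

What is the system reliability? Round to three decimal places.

0.981

Parallel (point machine and balise encoder): 1 − (1 − 0.86300)(1 − 0.99200) = 0.99890
Series ([0.99890] and signal lamp driver): 0.99890 × 0.78100 = 0.78014
Parallel ([0.78014] and track circuit): 1 − (1 − 0.78014)(1 − 0.91300) = 0.981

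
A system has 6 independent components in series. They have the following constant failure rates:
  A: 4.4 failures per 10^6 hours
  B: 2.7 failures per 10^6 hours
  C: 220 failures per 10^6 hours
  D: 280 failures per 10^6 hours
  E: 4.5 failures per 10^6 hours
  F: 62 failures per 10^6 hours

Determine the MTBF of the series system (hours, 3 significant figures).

Series of exponential components: λ_sys = Σ λ_i
λ_sys = 0.0000044 + 0.0000027 + 0.00022 + 0.00028 + 0.0000045 + 0.000062 = 5.7360e-04 /h
MTBF = 1 / λ_sys = 1740 h

1740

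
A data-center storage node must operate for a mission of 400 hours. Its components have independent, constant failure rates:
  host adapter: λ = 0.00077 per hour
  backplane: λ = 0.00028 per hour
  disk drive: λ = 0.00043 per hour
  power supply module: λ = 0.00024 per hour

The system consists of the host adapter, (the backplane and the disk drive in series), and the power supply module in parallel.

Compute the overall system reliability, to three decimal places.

R(host adapter) = exp(−0.00077 × 400) = 0.73492
R(backplane) = exp(−0.00028 × 400) = 0.89404
R(disk drive) = exp(−0.00043 × 400) = 0.84198
R(power supply module) = exp(−0.00024 × 400) = 0.90846
Series (backplane and disk drive): 0.89404 × 0.84198 = 0.75276
Parallel (host adapter, [0.75276], and power supply module): 1 − (1 − 0.73492)(1 − 0.75276)(1 − 0.90846) = 0.994

0.994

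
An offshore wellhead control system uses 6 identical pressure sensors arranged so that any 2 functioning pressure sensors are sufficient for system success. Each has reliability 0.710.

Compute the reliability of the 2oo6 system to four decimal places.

R = Σ_{i=2}^{6} C(6,i) p^i (1−p)^{6−i} with p = 0.710
C(6,2)·0.710^2·0.290^4 = 0.053481
C(6,3)·0.710^3·0.290^3 = 0.174582
C(6,4)·0.710^4·0.290^2 = 0.320568
C(6,5)·0.710^5·0.290^1 = 0.313936
C(6,6)·0.710^6·0.290^0 = 0.128100
Sum = 0.9907

0.9907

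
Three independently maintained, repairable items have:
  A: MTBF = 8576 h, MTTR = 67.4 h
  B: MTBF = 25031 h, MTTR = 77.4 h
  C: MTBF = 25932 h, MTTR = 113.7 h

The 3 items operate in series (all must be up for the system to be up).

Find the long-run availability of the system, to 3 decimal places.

A(A) = MTBF/(MTBF+MTTR) = 8576/(8576+67.4) = 0.992202
A(B) = MTBF/(MTBF+MTTR) = 25031/(25031+77.4) = 0.996917
A(C) = MTBF/(MTBF+MTTR) = 25932/(25932+113.7) = 0.995635
Series availability: 0.992202 × 0.996917 × 0.995635 = 0.985

0.985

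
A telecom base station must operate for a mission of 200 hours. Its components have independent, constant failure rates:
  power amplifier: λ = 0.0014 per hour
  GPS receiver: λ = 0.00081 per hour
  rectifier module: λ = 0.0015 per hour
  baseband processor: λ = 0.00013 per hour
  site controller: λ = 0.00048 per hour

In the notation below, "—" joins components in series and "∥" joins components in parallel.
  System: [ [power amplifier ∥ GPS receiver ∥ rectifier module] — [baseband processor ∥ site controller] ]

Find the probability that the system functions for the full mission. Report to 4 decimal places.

0.9882

R(power amplifier) = exp(−0.0014 × 200) = 0.755784
R(GPS receiver) = exp(−0.00081 × 200) = 0.850441
R(rectifier module) = exp(−0.0015 × 200) = 0.740818
R(baseband processor) = exp(−0.00013 × 200) = 0.974335
R(site controller) = exp(−0.00048 × 200) = 0.908464
Parallel (power amplifier, GPS receiver, and rectifier module): 1 − (1 − 0.755784)(1 − 0.850441)(1 − 0.740818) = 0.990533
Parallel (baseband processor and site controller): 1 − (1 − 0.974335)(1 − 0.908464) = 0.997651
Series ([0.990533] and [0.997651]): 0.990533 × 0.997651 = 0.9882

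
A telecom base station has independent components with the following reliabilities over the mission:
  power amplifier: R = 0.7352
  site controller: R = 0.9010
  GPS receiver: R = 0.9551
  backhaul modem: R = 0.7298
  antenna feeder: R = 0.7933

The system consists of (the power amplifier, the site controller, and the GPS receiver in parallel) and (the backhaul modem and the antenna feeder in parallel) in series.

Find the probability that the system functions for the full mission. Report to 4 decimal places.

Parallel (power amplifier, site controller, and GPS receiver): 1 − (1 − 0.735200)(1 − 0.901000)(1 − 0.955100) = 0.998823
Parallel (backhaul modem and antenna feeder): 1 − (1 − 0.729800)(1 − 0.793300) = 0.944150
Series ([0.998823] and [0.944150]): 0.998823 × 0.944150 = 0.9430

0.9430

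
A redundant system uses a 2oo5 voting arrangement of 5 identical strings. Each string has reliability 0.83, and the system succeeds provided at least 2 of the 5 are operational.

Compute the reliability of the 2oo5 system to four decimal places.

R = Σ_{i=2}^{5} C(5,i) p^i (1−p)^{5−i} with p = 0.83
C(5,2)·0.83^2·0.17^3 = 0.033846
C(5,3)·0.83^3·0.17^2 = 0.165246
C(5,4)·0.83^4·0.17^1 = 0.403396
C(5,5)·0.83^5·0.17^0 = 0.393904
Sum = 0.9964

0.9964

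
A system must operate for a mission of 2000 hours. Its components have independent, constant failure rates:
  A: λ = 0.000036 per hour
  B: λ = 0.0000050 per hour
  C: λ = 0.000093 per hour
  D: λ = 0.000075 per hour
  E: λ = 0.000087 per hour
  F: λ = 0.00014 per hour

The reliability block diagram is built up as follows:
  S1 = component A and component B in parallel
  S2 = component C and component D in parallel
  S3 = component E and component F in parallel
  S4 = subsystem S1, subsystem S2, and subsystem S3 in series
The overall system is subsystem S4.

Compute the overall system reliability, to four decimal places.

0.9376

R(A) = exp(−0.000036 × 2000) = 0.930531
R(B) = exp(−0.0000050 × 2000) = 0.990050
R(C) = exp(−0.000093 × 2000) = 0.830274
R(D) = exp(−0.000075 × 2000) = 0.860708
R(E) = exp(−0.000087 × 2000) = 0.840297
R(F) = exp(−0.00014 × 2000) = 0.755784
Parallel (A and B): 1 − (1 − 0.930531)(1 − 0.990050) = 0.999309
Parallel (C and D): 1 − (1 − 0.830274)(1 − 0.860708) = 0.976359
Parallel (E and F): 1 − (1 − 0.840297)(1 − 0.755784) = 0.960998
Series ([0.999309], [0.976359], and [0.960998]): 0.999309 × 0.976359 × 0.960998 = 0.9376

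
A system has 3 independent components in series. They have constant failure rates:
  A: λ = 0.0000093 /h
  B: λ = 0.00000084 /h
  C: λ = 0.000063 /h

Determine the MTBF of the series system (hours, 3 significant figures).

13700

Series of exponential components: λ_sys = Σ λ_i
λ_sys = 0.0000093 + 0.00000084 + 0.000063 = 7.3140e-05 /h
MTBF = 1 / λ_sys = 13700 h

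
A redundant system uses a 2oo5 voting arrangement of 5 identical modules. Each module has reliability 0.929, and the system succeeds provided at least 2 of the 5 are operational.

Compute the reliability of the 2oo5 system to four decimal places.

0.9999

R = Σ_{i=2}^{5} C(5,i) p^i (1−p)^{5−i} with p = 0.929
C(5,2)·0.929^2·0.071^3 = 0.003089
C(5,3)·0.929^3·0.071^2 = 0.040417
C(5,4)·0.929^4·0.071^1 = 0.264418
C(5,5)·0.929^5·0.071^0 = 0.691956
Sum = 0.9999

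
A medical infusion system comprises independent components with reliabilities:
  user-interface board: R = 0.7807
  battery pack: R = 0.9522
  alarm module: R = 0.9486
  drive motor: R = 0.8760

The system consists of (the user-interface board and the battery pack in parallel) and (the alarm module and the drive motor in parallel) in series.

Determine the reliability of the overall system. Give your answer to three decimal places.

0.983

Parallel (user-interface board and battery pack): 1 − (1 − 0.78070)(1 − 0.95220) = 0.98952
Parallel (alarm module and drive motor): 1 − (1 − 0.94860)(1 − 0.87600) = 0.99363
Series ([0.98952] and [0.99363]): 0.98952 × 0.99363 = 0.983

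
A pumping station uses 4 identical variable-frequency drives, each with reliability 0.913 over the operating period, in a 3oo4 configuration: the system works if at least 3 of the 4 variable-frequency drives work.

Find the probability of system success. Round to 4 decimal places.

R = Σ_{i=3}^{4} C(4,i) p^i (1−p)^{4−i} with p = 0.913
C(4,3)·0.913^3·0.087^1 = 0.264845
C(4,4)·0.913^4·0.087^0 = 0.694837
Sum = 0.9597

0.9597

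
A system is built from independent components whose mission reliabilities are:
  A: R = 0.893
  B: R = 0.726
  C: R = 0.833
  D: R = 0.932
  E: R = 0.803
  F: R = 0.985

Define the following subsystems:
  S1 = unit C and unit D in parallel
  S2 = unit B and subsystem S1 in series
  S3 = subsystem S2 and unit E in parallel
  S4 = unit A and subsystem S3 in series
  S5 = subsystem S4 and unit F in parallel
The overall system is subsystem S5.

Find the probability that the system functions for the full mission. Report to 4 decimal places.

Parallel (C and D): 1 − (1 − 0.833000)(1 − 0.932000) = 0.988644
Series (B and [0.988644]): 0.726000 × 0.988644 = 0.717756
Parallel ([0.717756] and E): 1 − (1 − 0.717756)(1 − 0.803000) = 0.944398
Series (A and [0.944398]): 0.893000 × 0.944398 = 0.843347
Parallel ([0.843347] and F): 1 − (1 − 0.843347)(1 − 0.985000) = 0.9977

0.9977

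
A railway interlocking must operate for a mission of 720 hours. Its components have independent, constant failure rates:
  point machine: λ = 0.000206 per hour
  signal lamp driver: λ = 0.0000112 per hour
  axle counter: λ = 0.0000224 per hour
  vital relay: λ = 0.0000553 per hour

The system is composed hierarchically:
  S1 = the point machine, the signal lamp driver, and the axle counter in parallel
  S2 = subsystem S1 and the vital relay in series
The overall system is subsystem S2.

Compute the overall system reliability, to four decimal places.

0.9609

R(point machine) = exp(−0.000206 × 720) = 0.862155
R(signal lamp driver) = exp(−0.0000112 × 720) = 0.991968
R(axle counter) = exp(−0.0000224 × 720) = 0.984001
R(vital relay) = exp(−0.0000553 × 720) = 0.960966
Parallel (point machine, signal lamp driver, and axle counter): 1 − (1 − 0.862155)(1 − 0.991968)(1 − 0.984001) = 0.999982
Series ([0.999982] and vital relay): 0.999982 × 0.960966 = 0.9609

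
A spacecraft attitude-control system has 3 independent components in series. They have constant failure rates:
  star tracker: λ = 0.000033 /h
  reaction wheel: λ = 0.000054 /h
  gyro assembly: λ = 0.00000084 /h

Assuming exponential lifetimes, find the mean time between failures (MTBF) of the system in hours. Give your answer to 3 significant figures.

11400

Series of exponential components: λ_sys = Σ λ_i
λ_sys = 0.000033 + 0.000054 + 0.00000084 = 8.7840e-05 /h
MTBF = 1 / λ_sys = 11400 h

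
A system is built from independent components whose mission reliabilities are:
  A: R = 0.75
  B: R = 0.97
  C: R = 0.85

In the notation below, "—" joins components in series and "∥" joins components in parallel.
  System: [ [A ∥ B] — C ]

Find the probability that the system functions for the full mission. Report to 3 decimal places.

Parallel (A and B): 1 − (1 − 0.75000)(1 − 0.97000) = 0.99250
Series ([0.99250] and C): 0.99250 × 0.85000 = 0.844

0.844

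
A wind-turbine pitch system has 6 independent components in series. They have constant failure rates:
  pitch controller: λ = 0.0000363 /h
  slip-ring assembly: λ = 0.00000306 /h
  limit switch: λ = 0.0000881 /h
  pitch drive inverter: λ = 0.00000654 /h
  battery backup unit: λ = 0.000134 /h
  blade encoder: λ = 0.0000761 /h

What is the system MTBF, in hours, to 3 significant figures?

2910

Series of exponential components: λ_sys = Σ λ_i
λ_sys = 0.0000363 + 0.00000306 + 0.0000881 + 0.00000654 + 0.000134 + 0.0000761 = 3.4410e-04 /h
MTBF = 1 / λ_sys = 2910 h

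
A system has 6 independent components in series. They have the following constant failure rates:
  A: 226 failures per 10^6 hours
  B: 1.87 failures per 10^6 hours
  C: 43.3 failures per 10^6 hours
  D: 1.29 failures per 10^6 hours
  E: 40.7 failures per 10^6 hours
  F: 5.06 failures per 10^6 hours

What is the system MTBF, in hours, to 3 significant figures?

3140

Series of exponential components: λ_sys = Σ λ_i
λ_sys = 0.000226 + 0.00000187 + 0.0000433 + 0.00000129 + 0.0000407 + 0.00000506 = 3.1822e-04 /h
MTBF = 1 / λ_sys = 3140 h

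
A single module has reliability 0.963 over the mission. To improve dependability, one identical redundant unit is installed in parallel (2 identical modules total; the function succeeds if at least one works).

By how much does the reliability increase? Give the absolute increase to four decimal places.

0.0356

R_before = 0.963
R_after = 1 − (1 − 0.963)^2 = 0.9986
ΔR = 0.9986 − 0.963 = 0.0356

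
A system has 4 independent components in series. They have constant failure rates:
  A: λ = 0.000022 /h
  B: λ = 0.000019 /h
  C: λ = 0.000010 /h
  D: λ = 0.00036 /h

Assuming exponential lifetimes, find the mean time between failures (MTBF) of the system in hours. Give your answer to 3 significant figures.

Series of exponential components: λ_sys = Σ λ_i
λ_sys = 0.000022 + 0.000019 + 0.000010 + 0.00036 = 4.1100e-04 /h
MTBF = 1 / λ_sys = 2430 h

2430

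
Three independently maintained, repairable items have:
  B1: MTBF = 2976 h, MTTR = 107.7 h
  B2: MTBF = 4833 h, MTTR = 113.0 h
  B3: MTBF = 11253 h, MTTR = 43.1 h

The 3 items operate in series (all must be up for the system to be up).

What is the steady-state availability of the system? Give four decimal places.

0.9394

A(B1) = MTBF/(MTBF+MTTR) = 2976/(2976+107.7) = 0.965074
A(B2) = MTBF/(MTBF+MTTR) = 4833/(4833+113.0) = 0.977153
A(B3) = MTBF/(MTBF+MTTR) = 11253/(11253+43.1) = 0.996185
Series availability: 0.965074 × 0.977153 × 0.996185 = 0.9394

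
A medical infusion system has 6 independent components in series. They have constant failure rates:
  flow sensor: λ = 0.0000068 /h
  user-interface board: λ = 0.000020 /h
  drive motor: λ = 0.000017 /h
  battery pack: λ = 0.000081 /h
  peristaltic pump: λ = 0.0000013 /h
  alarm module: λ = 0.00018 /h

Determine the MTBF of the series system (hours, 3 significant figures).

Series of exponential components: λ_sys = Σ λ_i
λ_sys = 0.0000068 + 0.000020 + 0.000017 + 0.000081 + 0.0000013 + 0.00018 = 3.0610e-04 /h
MTBF = 1 / λ_sys = 3270 h

3270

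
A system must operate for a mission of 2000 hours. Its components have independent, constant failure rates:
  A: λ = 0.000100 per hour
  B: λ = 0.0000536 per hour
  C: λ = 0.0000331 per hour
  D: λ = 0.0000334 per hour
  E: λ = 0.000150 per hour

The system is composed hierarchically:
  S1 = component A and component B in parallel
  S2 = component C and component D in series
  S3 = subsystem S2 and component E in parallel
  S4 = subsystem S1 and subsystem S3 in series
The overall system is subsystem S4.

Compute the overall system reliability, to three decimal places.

0.950

R(A) = exp(−0.000100 × 2000) = 0.81873
R(B) = exp(−0.0000536 × 2000) = 0.89835
R(C) = exp(−0.0000331 × 2000) = 0.93594
R(D) = exp(−0.0000334 × 2000) = 0.93538
R(E) = exp(−0.000150 × 2000) = 0.74082
Parallel (A and B): 1 − (1 − 0.81873)(1 − 0.89835) = 0.98157
Series (C and D): 0.93594 × 0.93538 = 0.87546
Parallel ([0.87546] and E): 1 − (1 − 0.87546)(1 − 0.74082) = 0.96772
Series ([0.98157] and [0.96772]): 0.98157 × 0.96772 = 0.950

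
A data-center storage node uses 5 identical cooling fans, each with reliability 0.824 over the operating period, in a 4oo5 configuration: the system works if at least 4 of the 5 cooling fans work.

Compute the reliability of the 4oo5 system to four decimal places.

R = Σ_{i=4}^{5} C(5,i) p^i (1−p)^{5−i} with p = 0.824
C(5,4)·0.824^4·0.176^1 = 0.405687
C(5,5)·0.824^5·0.176^0 = 0.379871
Sum = 0.7856

0.7856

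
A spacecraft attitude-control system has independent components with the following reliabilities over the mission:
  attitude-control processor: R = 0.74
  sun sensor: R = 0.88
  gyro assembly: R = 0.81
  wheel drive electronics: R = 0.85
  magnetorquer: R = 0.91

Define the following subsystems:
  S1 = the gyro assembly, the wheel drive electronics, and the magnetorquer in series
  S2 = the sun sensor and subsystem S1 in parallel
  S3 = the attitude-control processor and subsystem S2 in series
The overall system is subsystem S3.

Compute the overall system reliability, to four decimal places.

0.7068

Series (gyro assembly, wheel drive electronics, and magnetorquer): 0.810000 × 0.850000 × 0.910000 = 0.626535
Parallel (sun sensor and [0.626535]): 1 − (1 − 0.880000)(1 − 0.626535) = 0.955184
Series (attitude-control processor and [0.955184]): 0.740000 × 0.955184 = 0.7068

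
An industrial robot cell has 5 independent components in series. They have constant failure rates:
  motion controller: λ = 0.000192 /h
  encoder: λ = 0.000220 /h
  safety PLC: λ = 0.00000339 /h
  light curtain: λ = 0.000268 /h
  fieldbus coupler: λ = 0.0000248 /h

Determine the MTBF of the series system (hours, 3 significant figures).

1410

Series of exponential components: λ_sys = Σ λ_i
λ_sys = 0.000192 + 0.000220 + 0.00000339 + 0.000268 + 0.0000248 = 7.0819e-04 /h
MTBF = 1 / λ_sys = 1410 h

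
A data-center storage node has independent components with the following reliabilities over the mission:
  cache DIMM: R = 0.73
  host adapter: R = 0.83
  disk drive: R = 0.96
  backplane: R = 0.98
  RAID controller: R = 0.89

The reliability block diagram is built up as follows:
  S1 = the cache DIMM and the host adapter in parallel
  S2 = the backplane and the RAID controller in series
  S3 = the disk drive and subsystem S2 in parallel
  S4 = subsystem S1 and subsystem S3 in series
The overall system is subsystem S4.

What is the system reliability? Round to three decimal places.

0.949

Parallel (cache DIMM and host adapter): 1 − (1 − 0.73000)(1 − 0.83000) = 0.95410
Series (backplane and RAID controller): 0.98000 × 0.89000 = 0.87220
Parallel (disk drive and [0.87220]): 1 − (1 − 0.96000)(1 − 0.87220) = 0.99489
Series ([0.95410] and [0.99489]): 0.95410 × 0.99489 = 0.949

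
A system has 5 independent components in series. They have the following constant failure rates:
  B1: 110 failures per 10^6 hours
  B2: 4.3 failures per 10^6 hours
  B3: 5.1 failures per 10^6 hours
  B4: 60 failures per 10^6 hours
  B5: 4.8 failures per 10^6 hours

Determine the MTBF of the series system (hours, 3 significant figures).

5430

Series of exponential components: λ_sys = Σ λ_i
λ_sys = 0.00011 + 0.0000043 + 0.0000051 + 0.000060 + 0.0000048 = 1.8420e-04 /h
MTBF = 1 / λ_sys = 5430 h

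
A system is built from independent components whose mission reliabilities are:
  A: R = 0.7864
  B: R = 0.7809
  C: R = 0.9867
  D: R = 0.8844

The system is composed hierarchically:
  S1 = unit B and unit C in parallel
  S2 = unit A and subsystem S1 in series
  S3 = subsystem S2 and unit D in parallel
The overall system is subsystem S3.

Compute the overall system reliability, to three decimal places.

Parallel (B and C): 1 − (1 − 0.78090)(1 − 0.98670) = 0.99709
Series (A and [0.99709]): 0.78640 × 0.99709 = 0.78411
Parallel ([0.78411] and D): 1 − (1 − 0.78411)(1 − 0.88440) = 0.975

0.975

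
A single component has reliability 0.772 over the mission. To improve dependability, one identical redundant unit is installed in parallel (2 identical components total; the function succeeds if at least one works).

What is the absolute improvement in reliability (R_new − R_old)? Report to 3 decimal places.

R_before = 0.772
R_after = 1 − (1 − 0.772)^2 = 0.948
ΔR = 0.948 − 0.772 = 0.176

0.176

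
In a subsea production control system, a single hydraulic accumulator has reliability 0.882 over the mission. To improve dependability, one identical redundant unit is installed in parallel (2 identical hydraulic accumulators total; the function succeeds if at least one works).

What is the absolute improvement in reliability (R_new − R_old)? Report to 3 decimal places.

0.104

R_before = 0.882
R_after = 1 − (1 − 0.882)^2 = 0.986
ΔR = 0.986 − 0.882 = 0.104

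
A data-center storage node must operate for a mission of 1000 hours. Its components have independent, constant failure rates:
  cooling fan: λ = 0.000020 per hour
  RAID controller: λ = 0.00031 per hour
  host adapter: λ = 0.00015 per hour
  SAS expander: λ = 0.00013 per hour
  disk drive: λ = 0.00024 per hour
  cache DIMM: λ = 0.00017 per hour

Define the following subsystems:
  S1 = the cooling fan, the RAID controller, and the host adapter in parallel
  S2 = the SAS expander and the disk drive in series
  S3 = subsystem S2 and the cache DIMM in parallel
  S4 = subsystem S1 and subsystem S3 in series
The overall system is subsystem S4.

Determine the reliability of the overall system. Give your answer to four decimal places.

R(cooling fan) = exp(−0.000020 × 1000) = 0.980199
R(RAID controller) = exp(−0.00031 × 1000) = 0.733447
R(host adapter) = exp(−0.00015 × 1000) = 0.860708
R(SAS expander) = exp(−0.00013 × 1000) = 0.878095
R(disk drive) = exp(−0.00024 × 1000) = 0.786628
R(cache DIMM) = exp(−0.00017 × 1000) = 0.843665
Parallel (cooling fan, RAID controller, and host adapter): 1 − (1 − 0.980199)(1 − 0.733447)(1 − 0.860708) = 0.999265
Series (SAS expander and disk drive): 0.878095 × 0.786628 = 0.690734
Parallel ([0.690734] and cache DIMM): 1 − (1 − 0.690734)(1 − 0.843665) = 0.951651
Series ([0.999265] and [0.951651]): 0.999265 × 0.951651 = 0.9510

0.9510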